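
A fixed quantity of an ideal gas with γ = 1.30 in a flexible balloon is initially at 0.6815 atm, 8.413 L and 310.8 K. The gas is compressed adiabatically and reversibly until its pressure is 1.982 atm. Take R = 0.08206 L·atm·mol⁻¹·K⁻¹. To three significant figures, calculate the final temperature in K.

T₂ ≈ 398 K

Adiabatic (γ = 1.30), T V^(γ−1) and P V^γ constant: T₂ = T₁·(P₂/P₁)^((γ−1)/γ) = 397.6 K; V₂ = V₁·(P₁/P₂)^(1/γ) = 3.701 L.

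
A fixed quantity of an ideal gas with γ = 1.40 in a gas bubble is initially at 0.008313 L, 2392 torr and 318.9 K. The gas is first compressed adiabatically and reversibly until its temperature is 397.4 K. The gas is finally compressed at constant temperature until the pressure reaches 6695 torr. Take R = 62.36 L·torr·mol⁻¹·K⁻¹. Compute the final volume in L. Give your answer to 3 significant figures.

Reversible adiabatic, γ = 1.40: P₂ = P₁·(T₂/T₁)^(γ/(γ−1)) = 5167 torr; V₂ = V₁·(T₁/T₂)^(1/(γ−1)) = 0.004795 L.
T constant ⇒ Boyle's law P V = const: T₃ = T₂; V₃ = V₂·(P₂/P₃) = 0.003701 L.

V₃ ≈ 0.00370 L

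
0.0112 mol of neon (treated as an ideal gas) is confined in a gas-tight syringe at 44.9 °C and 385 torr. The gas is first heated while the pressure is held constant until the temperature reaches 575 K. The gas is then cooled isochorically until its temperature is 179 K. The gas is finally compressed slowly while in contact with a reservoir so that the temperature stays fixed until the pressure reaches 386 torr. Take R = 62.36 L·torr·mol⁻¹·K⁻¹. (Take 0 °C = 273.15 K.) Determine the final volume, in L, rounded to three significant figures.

Convert: T₁ = 318.0 K.
From PV = nRT: V₁ = nRT₁/P₁ = 0.5770 L.
P constant ⇒ V ∝ T: P₂ = P₁; V₂ = V₁·(T₂/T₁) = 1.043 L.
V constant ⇒ P ∝ T: V₃ = V₂; P₃ = P₂·(T₃/T₂) = 119.9 torr.
Isothermal, so P V is constant: T₄ = T₃; V₄ = V₃·(P₃/P₄) = 0.3239 L.

V₄ ≈ 0.324 L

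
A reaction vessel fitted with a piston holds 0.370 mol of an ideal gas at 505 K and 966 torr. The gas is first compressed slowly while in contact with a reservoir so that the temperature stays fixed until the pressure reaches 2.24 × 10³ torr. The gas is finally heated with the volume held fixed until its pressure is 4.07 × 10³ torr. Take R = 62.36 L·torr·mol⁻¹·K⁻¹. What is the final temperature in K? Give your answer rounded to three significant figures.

T₃ ≈ 918 K

From PV = nRT: V₁ = nRT₁/P₁ = 12.06 L.
T constant ⇒ Boyle's law P V = const: T₂ = T₁; V₂ = V₁·(P₁/P₂) = 5.202 L.
V constant ⇒ P ∝ T: V₃ = V₂; T₃ = T₂·(P₃/P₂) = 917.6 K.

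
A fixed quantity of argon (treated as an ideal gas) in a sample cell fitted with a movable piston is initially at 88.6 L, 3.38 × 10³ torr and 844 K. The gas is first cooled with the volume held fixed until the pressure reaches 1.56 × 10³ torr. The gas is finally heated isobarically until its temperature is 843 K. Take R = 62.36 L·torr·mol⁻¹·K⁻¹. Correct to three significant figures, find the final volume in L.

V₃ ≈ 192 L

V constant ⇒ P ∝ T: V₂ = V₁; T₂ = T₁·(P₂/P₁) = 389.5 K.
P constant ⇒ V ∝ T: P₃ = P₂; V₃ = V₂·(T₃/T₂) = 191.7 L.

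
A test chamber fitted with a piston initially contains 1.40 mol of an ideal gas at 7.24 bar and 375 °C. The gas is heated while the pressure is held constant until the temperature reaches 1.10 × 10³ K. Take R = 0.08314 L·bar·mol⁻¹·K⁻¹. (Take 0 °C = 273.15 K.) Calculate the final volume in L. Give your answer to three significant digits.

Convert: T₁ = 648.1 K.
From PV = nRT: V₁ = nRT₁/P₁ = 10.42 L.
Isobaric, so V/T is constant: P₂ = P₁; V₂ = V₁·(T₂/T₁) = 17.68 L.

V₂ ≈ 17.7 L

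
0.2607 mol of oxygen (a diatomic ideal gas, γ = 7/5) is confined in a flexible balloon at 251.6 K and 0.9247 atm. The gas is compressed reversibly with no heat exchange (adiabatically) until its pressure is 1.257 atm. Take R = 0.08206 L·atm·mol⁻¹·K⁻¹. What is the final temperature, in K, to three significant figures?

From PV = nRT: V₁ = nRT₁/P₁ = 5.821 L.
Reversible adiabatic, γ = 7/5: T₂ = T₁·(P₂/P₁)^((γ−1)/γ) = 274.7 K; V₂ = V₁·(P₁/P₂)^(1/γ) = 4.675 L.

T₂ ≈ 275 K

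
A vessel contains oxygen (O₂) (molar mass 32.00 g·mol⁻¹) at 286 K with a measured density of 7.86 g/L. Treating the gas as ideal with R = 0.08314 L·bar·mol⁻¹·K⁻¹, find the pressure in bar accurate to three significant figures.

P ≈ 5.84 bar

ρ = PM/(RT) ⇒ P = ρRT/M = (7.86 × 0.08314 × 286.0) / 32.00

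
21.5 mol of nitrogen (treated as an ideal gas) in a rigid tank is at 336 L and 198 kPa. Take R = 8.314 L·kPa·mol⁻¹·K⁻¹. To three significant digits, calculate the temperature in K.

T ≈ 372 K

PV = nRT ⇒ T = PV/(nR) = (198 × 336) / (21.5 × 8.314)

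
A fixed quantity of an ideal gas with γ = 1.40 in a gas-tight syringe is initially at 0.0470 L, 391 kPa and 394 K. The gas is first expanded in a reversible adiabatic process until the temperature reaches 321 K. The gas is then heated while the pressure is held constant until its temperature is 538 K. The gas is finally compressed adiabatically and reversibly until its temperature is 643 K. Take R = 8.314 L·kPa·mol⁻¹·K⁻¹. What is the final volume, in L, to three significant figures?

V₄ ≈ 0.0842 L

Adiabatic (γ = 1.40), T V^(γ−1) and P V^γ constant: P₂ = P₁·(T₂/T₁)^(γ/(γ−1)) = 190.9 kPa; V₂ = V₁·(T₁/T₂)^(1/(γ−1)) = 0.07845 L.
Isobaric, so V/T is constant: P₃ = P₂; V₃ = V₂·(T₃/T₂) = 0.1315 L.
Reversible adiabatic, γ = 1.40: P₄ = P₃·(T₄/T₃)^(γ/(γ−1)) = 356.2 kPa; V₄ = V₃·(T₃/T₄)^(1/(γ−1)) = 0.08419 L.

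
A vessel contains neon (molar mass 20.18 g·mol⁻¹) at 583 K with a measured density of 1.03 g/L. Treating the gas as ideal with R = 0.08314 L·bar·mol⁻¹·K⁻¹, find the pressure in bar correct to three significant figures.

P ≈ 2.47 bar

ρ = PM/(RT) ⇒ P = ρRT/M = (1.03 × 0.08314 × 583.0) / 20.18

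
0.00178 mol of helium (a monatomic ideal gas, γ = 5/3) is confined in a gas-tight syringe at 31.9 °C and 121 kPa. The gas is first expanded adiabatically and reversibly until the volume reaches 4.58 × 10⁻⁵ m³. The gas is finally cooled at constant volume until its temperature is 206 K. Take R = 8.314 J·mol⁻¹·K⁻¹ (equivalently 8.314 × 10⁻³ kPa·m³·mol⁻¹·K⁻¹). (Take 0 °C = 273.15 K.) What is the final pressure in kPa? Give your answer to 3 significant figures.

P₃ ≈ 66.6 kPa

Convert: T₁ = 305.0 K.
From PV = nRT: V₁ = nRT₁/P₁ = 3.731e-05 m³.
Adiabatic (γ = 5/3), T V^(γ−1) and P V^γ constant: T₂ = T₁·(V₁/V₂)^(γ−1) = 266.1 K; P₂ = P₁·(V₁/V₂)^γ = 85.97 kPa.
Isochoric, so P/T is constant: V₃ = V₂; P₃ = P₂·(T₃/T₂) = 66.56 kPa.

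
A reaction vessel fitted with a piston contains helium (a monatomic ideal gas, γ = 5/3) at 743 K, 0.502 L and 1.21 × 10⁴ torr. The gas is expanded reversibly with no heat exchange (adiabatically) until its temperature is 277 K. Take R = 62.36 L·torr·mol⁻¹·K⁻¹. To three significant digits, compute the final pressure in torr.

P₂ ≈ 1.03e+03 torr

Reversible adiabatic, γ = 5/3: P₂ = P₁·(T₂/T₁)^(γ/(γ−1)) = 1027 torr; V₂ = V₁·(T₁/T₂)^(1/(γ−1)) = 2.205 L.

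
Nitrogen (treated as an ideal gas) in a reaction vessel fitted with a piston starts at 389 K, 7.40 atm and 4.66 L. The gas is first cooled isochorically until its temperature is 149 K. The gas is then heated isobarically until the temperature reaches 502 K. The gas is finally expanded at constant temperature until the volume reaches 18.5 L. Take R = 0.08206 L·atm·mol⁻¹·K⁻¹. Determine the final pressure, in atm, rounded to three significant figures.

Isochoric, so P/T is constant: V₂ = V₁; P₂ = P₁·(T₂/T₁) = 2.834 atm.
Isobaric, so V/T is constant: P₃ = P₂; V₃ = V₂·(T₃/T₂) = 15.70 L.
T constant ⇒ Boyle's law P V = const: T₄ = T₃; P₄ = P₃·(V₃/V₄) = 2.405 atm.

P₄ ≈ 2.41 atm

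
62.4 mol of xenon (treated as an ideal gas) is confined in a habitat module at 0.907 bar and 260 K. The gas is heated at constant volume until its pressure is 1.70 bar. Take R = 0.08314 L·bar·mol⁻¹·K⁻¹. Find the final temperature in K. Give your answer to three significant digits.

From PV = nRT: V₁ = nRT₁/P₁ = 1487 L.
Isochoric, so P/T is constant: V₂ = V₁; T₂ = T₁·(P₂/P₁) = 487.3 K.

T₂ ≈ 487 K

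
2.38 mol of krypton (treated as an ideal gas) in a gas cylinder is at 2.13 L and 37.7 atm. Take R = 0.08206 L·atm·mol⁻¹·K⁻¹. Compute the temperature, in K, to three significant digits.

PV = nRT ⇒ T = PV/(nR) = (37.7 × 2.13) / (2.38 × 0.08206)

T ≈ 411 K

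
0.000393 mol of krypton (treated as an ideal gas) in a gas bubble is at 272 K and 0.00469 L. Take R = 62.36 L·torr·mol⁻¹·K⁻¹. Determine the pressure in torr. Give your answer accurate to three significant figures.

P ≈ 1.42e+03 torr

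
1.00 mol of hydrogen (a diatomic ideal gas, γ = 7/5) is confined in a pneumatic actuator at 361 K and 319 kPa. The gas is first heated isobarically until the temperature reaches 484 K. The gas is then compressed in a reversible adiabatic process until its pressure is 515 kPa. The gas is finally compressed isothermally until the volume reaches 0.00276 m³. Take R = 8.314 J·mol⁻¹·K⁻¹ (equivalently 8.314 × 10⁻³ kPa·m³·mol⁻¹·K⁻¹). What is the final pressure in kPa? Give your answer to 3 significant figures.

P₄ ≈ 1.67e+03 kPa

From PV = nRT: V₁ = nRT₁/P₁ = 0.009409 m³.
P constant ⇒ V ∝ T: P₂ = P₁; V₂ = V₁·(T₂/T₁) = 0.01261 m³.
Reversible adiabatic, γ = 7/5: T₃ = T₂·(P₃/P₂)^((γ−1)/γ) = 555.0 K; V₃ = V₂·(P₂/P₃)^(1/γ) = 0.008959 m³.
Isothermal, so P V is constant: T₄ = T₃; P₄ = P₃·(V₃/V₄) = 1672 kPa.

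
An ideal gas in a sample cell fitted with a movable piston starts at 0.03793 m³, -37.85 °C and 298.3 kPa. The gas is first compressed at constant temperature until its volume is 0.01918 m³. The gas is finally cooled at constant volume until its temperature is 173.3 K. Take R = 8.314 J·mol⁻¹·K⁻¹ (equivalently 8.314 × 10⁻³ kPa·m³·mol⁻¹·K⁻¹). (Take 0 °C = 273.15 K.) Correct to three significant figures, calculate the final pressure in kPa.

Convert: T₁ = 235.3 K.
T constant ⇒ Boyle's law P V = const: T₂ = T₁; P₂ = P₁·(V₁/V₂) = 589.9 kPa.
Isochoric, so P/T is constant: V₃ = V₂; P₃ = P₂·(T₃/T₂) = 434.5 kPa.

P₃ ≈ 434 kPa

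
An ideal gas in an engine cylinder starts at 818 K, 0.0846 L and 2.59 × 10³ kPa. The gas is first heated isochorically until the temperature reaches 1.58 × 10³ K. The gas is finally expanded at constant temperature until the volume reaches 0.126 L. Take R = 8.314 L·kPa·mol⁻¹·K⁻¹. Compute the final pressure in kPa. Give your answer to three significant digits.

Isochoric, so P/T is constant: V₂ = V₁; P₂ = P₁·(T₂/T₁) = 5003 kPa.
T constant ⇒ Boyle's law P V = const: T₃ = T₂; P₃ = P₂·(V₂/V₃) = 3359 kPa.

P₃ ≈ 3.36e+03 kPa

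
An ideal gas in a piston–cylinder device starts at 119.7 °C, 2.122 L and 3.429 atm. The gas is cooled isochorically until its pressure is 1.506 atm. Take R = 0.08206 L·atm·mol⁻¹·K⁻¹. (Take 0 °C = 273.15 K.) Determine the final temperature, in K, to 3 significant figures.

Convert: T₁ = 392.8 K.
V constant ⇒ P ∝ T: V₂ = V₁; T₂ = T₁·(P₂/P₁) = 172.5 K.

T₂ ≈ 173 K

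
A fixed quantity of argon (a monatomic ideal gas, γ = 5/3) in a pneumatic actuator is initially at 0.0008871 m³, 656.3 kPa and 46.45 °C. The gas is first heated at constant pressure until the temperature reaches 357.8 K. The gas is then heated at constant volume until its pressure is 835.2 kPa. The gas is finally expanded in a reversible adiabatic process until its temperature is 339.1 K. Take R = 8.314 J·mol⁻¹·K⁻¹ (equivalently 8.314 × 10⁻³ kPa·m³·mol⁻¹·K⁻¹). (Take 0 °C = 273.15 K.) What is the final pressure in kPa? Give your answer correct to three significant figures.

Convert: T₁ = 319.6 K.
P constant ⇒ V ∝ T: P₂ = P₁; V₂ = V₁·(T₂/T₁) = 0.0009931 m³.
V constant ⇒ P ∝ T: V₃ = V₂; T₃ = T₂·(P₃/P₂) = 455.3 K.
Reversible adiabatic, γ = 5/3: P₄ = P₃·(T₄/T₃)^(γ/(γ−1)) = 399.8 kPa; V₄ = V₃·(T₃/T₄)^(1/(γ−1)) = 0.001545 m³.

P₄ ≈ 400 kPa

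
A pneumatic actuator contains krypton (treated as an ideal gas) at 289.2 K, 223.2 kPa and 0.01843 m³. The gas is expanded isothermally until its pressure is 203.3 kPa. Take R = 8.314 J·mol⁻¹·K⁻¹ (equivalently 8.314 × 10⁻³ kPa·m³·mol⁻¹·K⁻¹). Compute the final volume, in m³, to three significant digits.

V₂ ≈ 0.0202 m³

T constant ⇒ Boyle's law P V = const: T₂ = T₁; V₂ = V₁·(P₁/P₂) = 0.02023 m³.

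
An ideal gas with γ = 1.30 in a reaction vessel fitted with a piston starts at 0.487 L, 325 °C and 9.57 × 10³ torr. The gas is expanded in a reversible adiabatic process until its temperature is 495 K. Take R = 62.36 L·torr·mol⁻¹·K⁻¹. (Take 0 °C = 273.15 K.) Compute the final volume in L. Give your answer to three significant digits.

V₂ ≈ 0.915 L

Convert: T₁ = 598.1 K.
Reversible adiabatic, γ = 1.30: P₂ = P₁·(T₂/T₁)^(γ/(γ−1)) = 4214 torr; V₂ = V₁·(T₁/T₂)^(1/(γ−1)) = 0.9153 L.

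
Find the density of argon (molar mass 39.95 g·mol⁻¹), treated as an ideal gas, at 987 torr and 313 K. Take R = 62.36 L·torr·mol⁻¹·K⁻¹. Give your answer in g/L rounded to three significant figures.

ρ ≈ 2.02 g/L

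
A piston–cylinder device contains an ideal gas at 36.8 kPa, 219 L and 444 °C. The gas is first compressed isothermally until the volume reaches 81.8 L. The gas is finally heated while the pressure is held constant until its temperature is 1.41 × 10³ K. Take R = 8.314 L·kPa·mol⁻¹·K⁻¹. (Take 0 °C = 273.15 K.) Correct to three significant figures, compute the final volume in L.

V₃ ≈ 161 L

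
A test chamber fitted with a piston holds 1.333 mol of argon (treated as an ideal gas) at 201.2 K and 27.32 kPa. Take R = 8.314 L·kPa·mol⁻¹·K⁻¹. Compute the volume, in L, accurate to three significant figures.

V ≈ 81.6 L

PV = nRT ⇒ V = nRT/P = (1.333 × 8.314 × 201.2) / 27.32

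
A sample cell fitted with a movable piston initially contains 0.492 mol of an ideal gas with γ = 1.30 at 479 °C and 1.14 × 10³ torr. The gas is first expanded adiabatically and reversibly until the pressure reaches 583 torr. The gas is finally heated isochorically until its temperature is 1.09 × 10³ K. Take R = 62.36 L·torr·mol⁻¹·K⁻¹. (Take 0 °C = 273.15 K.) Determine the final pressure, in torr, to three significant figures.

P₃ ≈ 986 torr

Convert: T₁ = 752.1 K.
From PV = nRT: V₁ = nRT₁/P₁ = 20.24 L.
Reversible adiabatic, γ = 1.30: T₂ = T₁·(P₂/P₁)^((γ−1)/γ) = 644.3 K; V₂ = V₁·(P₁/P₂)^(1/γ) = 33.91 L.
Isochoric, so P/T is constant: V₃ = V₂; P₃ = P₂·(T₃/T₂) = 986.3 torr.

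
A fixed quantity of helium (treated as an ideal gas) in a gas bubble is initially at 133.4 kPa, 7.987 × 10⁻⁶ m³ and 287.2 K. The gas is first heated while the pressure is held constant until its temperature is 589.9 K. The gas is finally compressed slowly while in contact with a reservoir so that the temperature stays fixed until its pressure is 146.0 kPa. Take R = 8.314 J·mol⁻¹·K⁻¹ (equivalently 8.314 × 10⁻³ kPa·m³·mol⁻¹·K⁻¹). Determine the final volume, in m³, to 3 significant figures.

V₃ ≈ 1.50e-05 m³

P constant ⇒ V ∝ T: P₂ = P₁; V₂ = V₁·(T₂/T₁) = 1.641e-05 m³.
Isothermal, so P V is constant: T₃ = T₂; V₃ = V₂·(P₂/P₃) = 1.499e-05 m³.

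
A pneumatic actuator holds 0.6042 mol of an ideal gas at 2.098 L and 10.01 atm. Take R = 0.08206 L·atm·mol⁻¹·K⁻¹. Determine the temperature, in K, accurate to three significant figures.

T ≈ 424 K

PV = nRT ⇒ T = PV/(nR) = (10.01 × 2.098) / (0.6042 × 0.08206)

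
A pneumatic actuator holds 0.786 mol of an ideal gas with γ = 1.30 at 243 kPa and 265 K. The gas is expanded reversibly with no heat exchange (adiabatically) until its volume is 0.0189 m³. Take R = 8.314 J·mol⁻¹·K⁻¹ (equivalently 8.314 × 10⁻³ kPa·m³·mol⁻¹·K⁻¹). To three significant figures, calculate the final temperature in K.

From PV = nRT: V₁ = nRT₁/P₁ = 0.007126 m³.
Adiabatic (γ = 1.30), T V^(γ−1) and P V^γ constant: T₂ = T₁·(V₁/V₂)^(γ−1) = 197.8 K; P₂ = P₁·(V₁/V₂)^γ = 68.38 kPa.

T₂ ≈ 198 K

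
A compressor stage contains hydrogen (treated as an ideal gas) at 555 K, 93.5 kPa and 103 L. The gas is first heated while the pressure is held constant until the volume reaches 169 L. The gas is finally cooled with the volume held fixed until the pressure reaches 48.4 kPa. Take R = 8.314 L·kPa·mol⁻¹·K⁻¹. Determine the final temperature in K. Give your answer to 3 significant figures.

T₃ ≈ 471 K

Isobaric, so V/T is constant: P₂ = P₁; T₂ = T₁·(V₂/V₁) = 910.6 K.
V constant ⇒ P ∝ T: V₃ = V₂; T₃ = T₂·(P₃/P₂) = 471.4 K.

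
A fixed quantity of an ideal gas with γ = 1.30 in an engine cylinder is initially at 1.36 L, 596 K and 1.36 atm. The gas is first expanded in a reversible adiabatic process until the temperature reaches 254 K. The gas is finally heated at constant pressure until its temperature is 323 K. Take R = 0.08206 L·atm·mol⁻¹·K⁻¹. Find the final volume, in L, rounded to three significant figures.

V₃ ≈ 29.7 L

Adiabatic (γ = 1.30), T V^(γ−1) and P V^γ constant: P₂ = P₁·(T₂/T₁)^(γ/(γ−1)) = 0.03376 atm; V₂ = V₁·(T₁/T₂)^(1/(γ−1)) = 23.35 L.
P constant ⇒ V ∝ T: P₃ = P₂; V₃ = V₂·(T₃/T₂) = 29.69 L.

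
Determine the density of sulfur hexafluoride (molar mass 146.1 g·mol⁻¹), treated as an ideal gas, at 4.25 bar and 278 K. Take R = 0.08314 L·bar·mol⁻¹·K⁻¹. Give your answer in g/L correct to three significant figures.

ρ = PM/(RT) = (4.25 × 146.1) / (0.08314 × 278.0)

ρ ≈ 26.9 g/L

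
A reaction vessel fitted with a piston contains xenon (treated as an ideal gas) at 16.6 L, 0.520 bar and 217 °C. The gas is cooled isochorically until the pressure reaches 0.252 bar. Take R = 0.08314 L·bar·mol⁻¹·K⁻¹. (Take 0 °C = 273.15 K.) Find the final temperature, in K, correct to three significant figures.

T₂ ≈ 238 K

Convert: T₁ = 490.1 K.
Isochoric, so P/T is constant: V₂ = V₁; T₂ = T₁·(P₂/P₁) = 237.5 K.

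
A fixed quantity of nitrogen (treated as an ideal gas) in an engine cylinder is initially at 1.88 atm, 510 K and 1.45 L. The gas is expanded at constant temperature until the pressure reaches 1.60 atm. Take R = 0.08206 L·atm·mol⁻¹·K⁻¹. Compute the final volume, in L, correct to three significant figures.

V₂ ≈ 1.70 L

Isothermal, so P V is constant: T₂ = T₁; V₂ = V₁·(P₁/P₂) = 1.704 L.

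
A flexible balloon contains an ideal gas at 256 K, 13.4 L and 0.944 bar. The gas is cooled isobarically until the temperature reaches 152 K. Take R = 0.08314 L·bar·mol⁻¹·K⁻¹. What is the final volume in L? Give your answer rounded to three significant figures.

P constant ⇒ V ∝ T: P₂ = P₁; V₂ = V₁·(T₂/T₁) = 7.956 L.

V₂ ≈ 7.96 L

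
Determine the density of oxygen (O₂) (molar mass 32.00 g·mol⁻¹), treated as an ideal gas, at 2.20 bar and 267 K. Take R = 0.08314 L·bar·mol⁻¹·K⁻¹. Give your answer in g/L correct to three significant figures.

ρ = PM/(RT) = (2.20 × 32.00) / (0.08314 × 267.0)

ρ ≈ 3.17 g/L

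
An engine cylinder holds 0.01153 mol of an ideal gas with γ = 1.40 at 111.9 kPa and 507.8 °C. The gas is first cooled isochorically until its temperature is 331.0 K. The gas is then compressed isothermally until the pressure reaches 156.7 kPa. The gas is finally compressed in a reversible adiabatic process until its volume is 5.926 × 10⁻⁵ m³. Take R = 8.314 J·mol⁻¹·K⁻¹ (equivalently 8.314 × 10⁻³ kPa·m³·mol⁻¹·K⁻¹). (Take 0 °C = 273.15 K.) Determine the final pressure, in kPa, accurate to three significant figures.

P₄ ≈ 875 kPa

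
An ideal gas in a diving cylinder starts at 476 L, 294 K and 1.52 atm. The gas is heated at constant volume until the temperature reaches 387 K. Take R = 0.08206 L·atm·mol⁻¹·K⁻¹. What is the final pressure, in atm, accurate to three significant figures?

V constant ⇒ P ∝ T: V₂ = V₁; P₂ = P₁·(T₂/T₁) = 2.001 atm.

P₂ ≈ 2.00 atm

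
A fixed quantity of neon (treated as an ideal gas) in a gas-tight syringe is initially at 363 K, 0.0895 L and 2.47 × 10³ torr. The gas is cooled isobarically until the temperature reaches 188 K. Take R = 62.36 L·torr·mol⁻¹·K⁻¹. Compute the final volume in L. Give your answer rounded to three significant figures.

V₂ ≈ 0.0464 L

Isobaric, so V/T is constant: P₂ = P₁; V₂ = V₁·(T₂/T₁) = 0.04635 L.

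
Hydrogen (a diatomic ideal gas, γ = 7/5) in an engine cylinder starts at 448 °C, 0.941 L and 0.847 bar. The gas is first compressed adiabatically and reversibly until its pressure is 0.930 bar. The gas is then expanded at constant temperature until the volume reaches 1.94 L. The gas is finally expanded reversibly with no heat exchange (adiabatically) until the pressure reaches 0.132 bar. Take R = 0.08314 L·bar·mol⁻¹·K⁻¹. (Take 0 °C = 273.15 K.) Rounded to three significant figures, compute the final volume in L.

Convert: T₁ = 721.1 K.
Adiabatic (γ = 7/5), T V^(γ−1) and P V^γ constant: T₂ = T₁·(P₂/P₁)^((γ−1)/γ) = 740.7 K; V₂ = V₁·(P₁/P₂)^(1/γ) = 0.8802 L.
T constant ⇒ Boyle's law P V = const: T₃ = T₂; P₃ = P₂·(V₂/V₃) = 0.4220 bar.
Reversible adiabatic, γ = 7/5: T₄ = T₃·(P₄/P₃)^((γ−1)/γ) = 531.4 K; V₄ = V₃·(P₃/P₄)^(1/γ) = 4.449 L.

V₄ ≈ 4.45 L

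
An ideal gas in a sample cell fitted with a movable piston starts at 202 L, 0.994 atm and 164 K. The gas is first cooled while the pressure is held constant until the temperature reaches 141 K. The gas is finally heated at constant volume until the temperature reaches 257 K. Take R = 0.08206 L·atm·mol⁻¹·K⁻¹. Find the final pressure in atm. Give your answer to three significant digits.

P₃ ≈ 1.81 atm

Isobaric, so V/T is constant: P₂ = P₁; V₂ = V₁·(T₂/T₁) = 173.7 L.
V constant ⇒ P ∝ T: V₃ = V₂; P₃ = P₂·(T₃/T₂) = 1.812 atm.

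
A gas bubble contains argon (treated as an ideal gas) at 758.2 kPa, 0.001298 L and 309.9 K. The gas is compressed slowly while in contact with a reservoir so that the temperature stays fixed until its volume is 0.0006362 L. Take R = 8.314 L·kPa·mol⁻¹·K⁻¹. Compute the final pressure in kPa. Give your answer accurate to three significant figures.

Isothermal, so P V is constant: T₂ = T₁; P₂ = P₁·(V₁/V₂) = 1547 kPa.

P₂ ≈ 1.55e+03 kPa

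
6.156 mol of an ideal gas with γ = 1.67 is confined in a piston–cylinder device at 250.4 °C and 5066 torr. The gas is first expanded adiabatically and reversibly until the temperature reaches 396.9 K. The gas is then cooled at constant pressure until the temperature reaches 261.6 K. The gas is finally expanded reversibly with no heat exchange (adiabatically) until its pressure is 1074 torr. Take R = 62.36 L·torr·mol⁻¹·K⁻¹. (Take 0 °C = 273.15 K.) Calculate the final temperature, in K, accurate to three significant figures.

T₄ ≈ 185 K

Convert: T₁ = 523.5 K.
From PV = nRT: V₁ = nRT₁/P₁ = 39.67 L.
Adiabatic (γ = 1.67), T V^(γ−1) and P V^γ constant: P₂ = P₁·(T₂/T₁)^(γ/(γ−1)) = 2540 torr; V₂ = V₁·(T₁/T₂)^(1/(γ−1)) = 59.98 L.
P constant ⇒ V ∝ T: P₃ = P₂; V₃ = V₂·(T₃/T₂) = 39.53 L.
Adiabatic (γ = 1.67), T V^(γ−1) and P V^γ constant: T₄ = T₃·(P₄/P₃)^((γ−1)/γ) = 185.2 K; V₄ = V₃·(P₃/P₄)^(1/γ) = 66.20 L.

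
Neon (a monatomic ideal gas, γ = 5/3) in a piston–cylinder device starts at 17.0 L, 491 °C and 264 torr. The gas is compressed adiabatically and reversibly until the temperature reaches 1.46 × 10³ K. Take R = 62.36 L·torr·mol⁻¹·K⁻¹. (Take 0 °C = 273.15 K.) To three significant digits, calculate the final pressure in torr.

P₂ ≈ 1.33e+03 torr

Convert: T₁ = 764.1 K.
Reversible adiabatic, γ = 5/3: P₂ = P₁·(T₂/T₁)^(γ/(γ−1)) = 1332 torr; V₂ = V₁·(T₁/T₂)^(1/(γ−1)) = 6.437 L.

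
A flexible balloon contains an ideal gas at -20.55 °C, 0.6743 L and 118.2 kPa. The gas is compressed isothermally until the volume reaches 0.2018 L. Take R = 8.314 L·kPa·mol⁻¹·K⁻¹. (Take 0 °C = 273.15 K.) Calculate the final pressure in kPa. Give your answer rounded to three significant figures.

Convert: T₁ = 252.6 K.
T constant ⇒ Boyle's law P V = const: T₂ = T₁; P₂ = P₁·(V₁/V₂) = 395.0 kPa.

P₂ ≈ 395 kPa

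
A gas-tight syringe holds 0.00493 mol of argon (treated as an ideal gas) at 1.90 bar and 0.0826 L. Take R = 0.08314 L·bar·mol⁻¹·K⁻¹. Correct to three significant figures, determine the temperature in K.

PV = nRT ⇒ T = PV/(nR) = (1.90 × 0.0826) / (0.00493 × 0.08314)

T ≈ 383 K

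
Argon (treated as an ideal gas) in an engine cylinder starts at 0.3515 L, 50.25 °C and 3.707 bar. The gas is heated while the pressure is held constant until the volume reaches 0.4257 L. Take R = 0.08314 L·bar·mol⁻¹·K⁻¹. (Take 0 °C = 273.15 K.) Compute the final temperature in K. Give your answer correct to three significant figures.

T₂ ≈ 392 K

Convert: T₁ = 323.4 K.
P constant ⇒ V ∝ T: P₂ = P₁; T₂ = T₁·(V₂/V₁) = 391.7 K.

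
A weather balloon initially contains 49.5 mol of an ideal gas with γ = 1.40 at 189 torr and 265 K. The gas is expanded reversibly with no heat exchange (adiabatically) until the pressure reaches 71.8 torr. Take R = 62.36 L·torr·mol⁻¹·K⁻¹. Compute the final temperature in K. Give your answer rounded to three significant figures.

From PV = nRT: V₁ = nRT₁/P₁ = 4328 L.
Adiabatic (γ = 1.40), T V^(γ−1) and P V^γ constant: T₂ = T₁·(P₂/P₁)^((γ−1)/γ) = 201.0 K; V₂ = V₁·(P₁/P₂)^(1/γ) = 8640 L.

T₂ ≈ 201 K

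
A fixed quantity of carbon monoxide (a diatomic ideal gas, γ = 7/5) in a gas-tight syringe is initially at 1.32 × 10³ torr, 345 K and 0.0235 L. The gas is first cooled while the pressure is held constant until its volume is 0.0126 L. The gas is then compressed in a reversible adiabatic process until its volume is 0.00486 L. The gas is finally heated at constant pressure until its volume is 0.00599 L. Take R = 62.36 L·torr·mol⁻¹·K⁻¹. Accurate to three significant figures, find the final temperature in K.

T₄ ≈ 334 K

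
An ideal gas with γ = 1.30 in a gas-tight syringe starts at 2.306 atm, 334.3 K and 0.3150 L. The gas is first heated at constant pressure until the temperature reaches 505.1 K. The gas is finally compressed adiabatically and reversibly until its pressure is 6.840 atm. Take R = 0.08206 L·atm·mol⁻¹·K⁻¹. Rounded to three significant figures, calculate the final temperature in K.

P constant ⇒ V ∝ T: P₂ = P₁; V₂ = V₁·(T₂/T₁) = 0.4759 L.
Adiabatic (γ = 1.30), T V^(γ−1) and P V^γ constant: T₃ = T₂·(P₃/P₂)^((γ−1)/γ) = 649.2 K; V₃ = V₂·(P₂/P₃)^(1/γ) = 0.2062 L.

T₃ ≈ 649 K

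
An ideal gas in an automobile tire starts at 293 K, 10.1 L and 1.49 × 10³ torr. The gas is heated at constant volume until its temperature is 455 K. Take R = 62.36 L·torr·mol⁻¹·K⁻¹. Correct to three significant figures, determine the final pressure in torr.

V constant ⇒ P ∝ T: V₂ = V₁; P₂ = P₁·(T₂/T₁) = 2314 torr.

P₂ ≈ 2.31e+03 torr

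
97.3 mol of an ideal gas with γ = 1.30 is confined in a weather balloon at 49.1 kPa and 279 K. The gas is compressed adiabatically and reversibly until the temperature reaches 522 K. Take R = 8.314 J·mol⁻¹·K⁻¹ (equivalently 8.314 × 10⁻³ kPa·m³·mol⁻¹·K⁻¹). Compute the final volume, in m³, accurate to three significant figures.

V₂ ≈ 0.570 m³

From PV = nRT: V₁ = nRT₁/P₁ = 4.597 m³.
Reversible adiabatic, γ = 1.30: P₂ = P₁·(T₂/T₁)^(γ/(γ−1)) = 741.4 kPa; V₂ = V₁·(T₁/T₂)^(1/(γ−1)) = 0.5696 m³.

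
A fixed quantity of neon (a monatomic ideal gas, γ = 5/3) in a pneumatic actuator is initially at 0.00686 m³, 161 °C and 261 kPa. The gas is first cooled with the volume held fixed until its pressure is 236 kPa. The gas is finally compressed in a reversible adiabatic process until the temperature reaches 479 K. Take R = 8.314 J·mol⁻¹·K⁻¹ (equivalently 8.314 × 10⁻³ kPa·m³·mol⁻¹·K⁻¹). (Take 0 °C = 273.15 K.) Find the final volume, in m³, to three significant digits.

Convert: T₁ = 434.1 K.
V constant ⇒ P ∝ T: V₂ = V₁; T₂ = T₁·(P₂/P₁) = 392.6 K.
Reversible adiabatic, γ = 5/3: P₃ = P₂·(T₃/T₂)^(γ/(γ−1)) = 388.1 kPa; V₃ = V₂·(T₂/T₃)^(1/(γ−1)) = 0.005090 m³.

V₃ ≈ 0.00509 m³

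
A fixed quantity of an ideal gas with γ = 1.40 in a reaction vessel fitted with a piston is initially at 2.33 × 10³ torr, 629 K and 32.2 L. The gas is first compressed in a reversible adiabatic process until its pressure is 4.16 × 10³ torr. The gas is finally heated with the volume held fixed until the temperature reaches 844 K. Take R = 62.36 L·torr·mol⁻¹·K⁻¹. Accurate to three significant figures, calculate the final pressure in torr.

Adiabatic (γ = 1.40), T V^(γ−1) and P V^γ constant: T₂ = T₁·(P₂/P₁)^((γ−1)/γ) = 742.3 K; V₂ = V₁·(P₁/P₂)^(1/γ) = 21.28 L.
Isochoric, so P/T is constant: V₃ = V₂; P₃ = P₂·(T₃/T₂) = 4730 torr.

P₃ ≈ 4.73e+03 torr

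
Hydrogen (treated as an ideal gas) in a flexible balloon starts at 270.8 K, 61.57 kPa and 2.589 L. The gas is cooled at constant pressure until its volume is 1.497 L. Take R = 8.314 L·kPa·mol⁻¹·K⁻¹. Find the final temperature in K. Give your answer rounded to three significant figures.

P constant ⇒ V ∝ T: P₂ = P₁; T₂ = T₁·(V₂/V₁) = 156.6 K.

T₂ ≈ 157 K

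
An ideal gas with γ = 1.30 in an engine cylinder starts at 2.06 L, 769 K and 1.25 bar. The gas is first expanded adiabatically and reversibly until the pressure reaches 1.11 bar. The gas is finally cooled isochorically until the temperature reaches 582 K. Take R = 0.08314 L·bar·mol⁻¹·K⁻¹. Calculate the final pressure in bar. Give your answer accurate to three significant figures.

Adiabatic (γ = 1.30), T V^(γ−1) and P V^γ constant: T₂ = T₁·(P₂/P₁)^((γ−1)/γ) = 748.2 K; V₂ = V₁·(P₁/P₂)^(1/γ) = 2.257 L.
V constant ⇒ P ∝ T: V₃ = V₂; P₃ = P₂·(T₃/T₂) = 0.8634 bar.

P₃ ≈ 0.863 bar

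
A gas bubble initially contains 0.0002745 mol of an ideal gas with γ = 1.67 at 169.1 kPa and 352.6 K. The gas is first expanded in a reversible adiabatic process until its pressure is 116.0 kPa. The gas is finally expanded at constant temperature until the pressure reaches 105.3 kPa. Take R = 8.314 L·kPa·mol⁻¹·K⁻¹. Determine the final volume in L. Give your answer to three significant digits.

From PV = nRT: V₁ = nRT₁/P₁ = 0.004759 L.
Adiabatic (γ = 1.67), T V^(γ−1) and P V^γ constant: T₂ = T₁·(P₂/P₁)^((γ−1)/γ) = 303.1 K; V₂ = V₁·(P₁/P₂)^(1/γ) = 0.005964 L.
Isothermal, so P V is constant: T₃ = T₂; V₃ = V₂·(P₂/P₃) = 0.006570 L.

V₃ ≈ 0.00657 L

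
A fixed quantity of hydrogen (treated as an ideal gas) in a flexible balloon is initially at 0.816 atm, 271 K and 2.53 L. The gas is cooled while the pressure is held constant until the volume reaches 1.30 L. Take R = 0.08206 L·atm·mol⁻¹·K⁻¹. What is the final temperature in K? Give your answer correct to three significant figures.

Isobaric, so V/T is constant: P₂ = P₁; T₂ = T₁·(V₂/V₁) = 139.2 K.

T₂ ≈ 139 K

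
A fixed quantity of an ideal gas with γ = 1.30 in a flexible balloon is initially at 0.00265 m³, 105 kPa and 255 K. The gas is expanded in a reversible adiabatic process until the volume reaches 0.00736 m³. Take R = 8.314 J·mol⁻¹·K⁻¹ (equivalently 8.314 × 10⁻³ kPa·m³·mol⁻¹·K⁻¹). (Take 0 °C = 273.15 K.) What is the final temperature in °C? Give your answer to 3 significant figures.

T₂ ≈ -85.5 °C

Reversible adiabatic, γ = 1.30: T₂ = T₁·(V₁/V₂)^(γ−1) = 187.7 K; P₂ = P₁·(V₁/V₂)^γ = 27.83 kPa.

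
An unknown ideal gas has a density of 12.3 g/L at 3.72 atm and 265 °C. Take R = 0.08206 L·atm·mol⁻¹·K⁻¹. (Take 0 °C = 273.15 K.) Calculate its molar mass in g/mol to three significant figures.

ρ = PM/(RT) ⇒ M = ρRT/P = (12.3 × 0.08206 × 538.1) / 3.72

M ≈ 146 g/mol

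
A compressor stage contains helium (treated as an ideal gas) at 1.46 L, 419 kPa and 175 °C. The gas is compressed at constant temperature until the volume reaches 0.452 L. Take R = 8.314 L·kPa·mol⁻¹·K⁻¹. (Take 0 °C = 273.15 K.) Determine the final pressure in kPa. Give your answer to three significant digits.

P₂ ≈ 1.35e+03 kPa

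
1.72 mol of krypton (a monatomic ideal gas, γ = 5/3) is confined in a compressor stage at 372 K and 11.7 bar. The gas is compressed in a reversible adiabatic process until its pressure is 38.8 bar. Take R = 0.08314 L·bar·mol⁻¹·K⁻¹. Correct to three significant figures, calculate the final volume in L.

From PV = nRT: V₁ = nRT₁/P₁ = 4.547 L.
Reversible adiabatic, γ = 5/3: T₂ = T₁·(P₂/P₁)^((γ−1)/γ) = 600.9 K; V₂ = V₁·(P₁/P₂)^(1/γ) = 2.215 L.

V₂ ≈ 2.21 L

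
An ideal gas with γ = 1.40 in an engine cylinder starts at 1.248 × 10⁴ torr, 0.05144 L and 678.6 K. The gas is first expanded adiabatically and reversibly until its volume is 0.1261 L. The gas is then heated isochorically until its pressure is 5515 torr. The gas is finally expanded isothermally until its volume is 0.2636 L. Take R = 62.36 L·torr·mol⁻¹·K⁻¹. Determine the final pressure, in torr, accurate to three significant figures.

Reversible adiabatic, γ = 1.40: T₂ = T₁·(V₁/V₂)^(γ−1) = 474.1 K; P₂ = P₁·(V₁/V₂)^γ = 3557 torr.
Isochoric, so P/T is constant: V₃ = V₂; T₃ = T₂·(P₃/P₂) = 735.1 K.
T constant ⇒ Boyle's law P V = const: T₄ = T₃; P₄ = P₃·(V₃/V₄) = 2638 torr.

P₄ ≈ 2.64e+03 torr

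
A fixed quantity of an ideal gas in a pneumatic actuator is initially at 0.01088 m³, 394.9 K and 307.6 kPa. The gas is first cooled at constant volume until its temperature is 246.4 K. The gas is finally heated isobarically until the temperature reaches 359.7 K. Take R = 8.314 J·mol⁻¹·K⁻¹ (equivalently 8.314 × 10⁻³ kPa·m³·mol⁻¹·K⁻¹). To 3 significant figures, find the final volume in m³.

V₃ ≈ 0.0159 m³

V constant ⇒ P ∝ T: V₂ = V₁; P₂ = P₁·(T₂/T₁) = 191.9 kPa.
Isobaric, so V/T is constant: P₃ = P₂; V₃ = V₂·(T₃/T₂) = 0.01588 m³.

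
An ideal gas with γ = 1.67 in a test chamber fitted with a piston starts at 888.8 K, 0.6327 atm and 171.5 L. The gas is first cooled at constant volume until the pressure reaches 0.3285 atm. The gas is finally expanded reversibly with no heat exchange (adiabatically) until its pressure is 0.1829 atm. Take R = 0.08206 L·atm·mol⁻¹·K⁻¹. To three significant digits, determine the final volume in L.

Isochoric, so P/T is constant: V₂ = V₁; T₂ = T₁·(P₂/P₁) = 461.5 K.
Reversible adiabatic, γ = 1.67: T₃ = T₂·(P₃/P₂)^((γ−1)/γ) = 364.8 K; V₃ = V₂·(P₂/P₃)^(1/γ) = 243.5 L.

V₃ ≈ 244 L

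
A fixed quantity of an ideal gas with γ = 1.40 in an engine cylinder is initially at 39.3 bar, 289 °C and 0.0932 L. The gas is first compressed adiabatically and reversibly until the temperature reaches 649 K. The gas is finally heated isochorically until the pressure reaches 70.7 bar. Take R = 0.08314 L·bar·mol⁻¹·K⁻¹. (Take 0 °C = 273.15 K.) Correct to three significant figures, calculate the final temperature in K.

Convert: T₁ = 562.1 K.
Adiabatic (γ = 1.40), T V^(γ−1) and P V^γ constant: P₂ = P₁·(T₂/T₁)^(γ/(γ−1)) = 64.98 bar; V₂ = V₁·(T₁/T₂)^(1/(γ−1)) = 0.06508 L.
V constant ⇒ P ∝ T: V₃ = V₂; T₃ = T₂·(P₃/P₂) = 706.2 K.

T₃ ≈ 706 K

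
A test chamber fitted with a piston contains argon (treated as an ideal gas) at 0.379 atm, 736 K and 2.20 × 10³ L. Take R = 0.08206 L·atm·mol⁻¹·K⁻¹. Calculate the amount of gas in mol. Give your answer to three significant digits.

n ≈ 13.8 mol

PV = nRT ⇒ n = PV/(RT) = (0.379 × 2.20e+03) / (0.08206 × 736)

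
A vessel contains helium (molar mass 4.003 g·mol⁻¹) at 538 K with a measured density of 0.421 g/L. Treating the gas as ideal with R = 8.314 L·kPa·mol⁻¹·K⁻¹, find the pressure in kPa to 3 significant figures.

ρ = PM/(RT) ⇒ P = ρRT/M = (0.421 × 8.314 × 538.0) / 4.003

P ≈ 470 kPa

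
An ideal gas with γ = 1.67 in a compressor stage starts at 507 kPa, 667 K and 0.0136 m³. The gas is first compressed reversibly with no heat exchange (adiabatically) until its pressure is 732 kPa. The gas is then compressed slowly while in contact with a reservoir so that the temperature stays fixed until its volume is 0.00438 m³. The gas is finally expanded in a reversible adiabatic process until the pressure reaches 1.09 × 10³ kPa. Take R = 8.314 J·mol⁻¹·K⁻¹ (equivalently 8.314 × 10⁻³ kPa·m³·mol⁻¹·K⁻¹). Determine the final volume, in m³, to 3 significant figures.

Adiabatic (γ = 1.67), T V^(γ−1) and P V^γ constant: T₂ = T₁·(P₂/P₁)^((γ−1)/γ) = 772.9 K; V₂ = V₁·(P₁/P₂)^(1/γ) = 0.01092 m³.
T constant ⇒ Boyle's law P V = const: T₃ = T₂; P₃ = P₂·(V₂/V₃) = 1824 kPa.
Adiabatic (γ = 1.67), T V^(γ−1) and P V^γ constant: T₄ = T₃·(P₄/P₃)^((γ−1)/γ) = 628.6 K; V₄ = V₃·(P₃/P₄)^(1/γ) = 0.005962 m³.

V₄ ≈ 0.00596 m³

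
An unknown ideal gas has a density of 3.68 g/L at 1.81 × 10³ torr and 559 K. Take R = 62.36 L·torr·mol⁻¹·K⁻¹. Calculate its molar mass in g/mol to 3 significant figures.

M ≈ 70.9 g/mol

ρ = PM/(RT) ⇒ M = ρRT/P = (3.68 × 62.36 × 559.0) / 1.81e+03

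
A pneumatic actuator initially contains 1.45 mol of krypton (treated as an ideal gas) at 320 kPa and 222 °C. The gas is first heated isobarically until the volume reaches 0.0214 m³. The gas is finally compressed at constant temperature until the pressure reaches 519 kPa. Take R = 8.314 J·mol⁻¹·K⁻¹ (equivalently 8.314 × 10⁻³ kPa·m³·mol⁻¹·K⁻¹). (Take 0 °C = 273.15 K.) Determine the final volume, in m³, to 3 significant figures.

V₃ ≈ 0.0132 m³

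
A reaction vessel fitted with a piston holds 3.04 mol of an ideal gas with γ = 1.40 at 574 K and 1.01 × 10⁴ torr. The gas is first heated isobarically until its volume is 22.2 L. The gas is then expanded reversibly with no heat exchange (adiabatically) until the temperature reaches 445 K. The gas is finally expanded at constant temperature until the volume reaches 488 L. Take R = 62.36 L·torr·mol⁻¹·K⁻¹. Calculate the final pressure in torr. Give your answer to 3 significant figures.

P₄ ≈ 173 torr

From PV = nRT: V₁ = nRT₁/P₁ = 10.77 L.
Isobaric, so V/T is constant: P₂ = P₁; T₂ = T₁·(V₂/V₁) = 1183 K.
Adiabatic (γ = 1.40), T V^(γ−1) and P V^γ constant: P₃ = P₂·(T₃/T₂)^(γ/(γ−1)) = 330.0 torr; V₃ = V₂·(T₂/T₃)^(1/(γ−1)) = 255.7 L.
T constant ⇒ Boyle's law P V = const: T₄ = T₃; P₄ = P₃·(V₃/V₄) = 172.9 torr.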